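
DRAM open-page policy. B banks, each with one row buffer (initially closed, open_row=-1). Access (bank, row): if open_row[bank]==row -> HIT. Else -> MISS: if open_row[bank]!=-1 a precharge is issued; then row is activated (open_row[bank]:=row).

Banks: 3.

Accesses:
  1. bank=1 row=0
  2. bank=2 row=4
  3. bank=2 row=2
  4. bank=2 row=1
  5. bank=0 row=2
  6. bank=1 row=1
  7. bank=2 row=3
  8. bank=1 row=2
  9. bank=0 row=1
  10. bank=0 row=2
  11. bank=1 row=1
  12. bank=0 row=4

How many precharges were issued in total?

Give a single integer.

Answer: 9

Derivation:
Acc 1: bank1 row0 -> MISS (open row0); precharges=0
Acc 2: bank2 row4 -> MISS (open row4); precharges=0
Acc 3: bank2 row2 -> MISS (open row2); precharges=1
Acc 4: bank2 row1 -> MISS (open row1); precharges=2
Acc 5: bank0 row2 -> MISS (open row2); precharges=2
Acc 6: bank1 row1 -> MISS (open row1); precharges=3
Acc 7: bank2 row3 -> MISS (open row3); precharges=4
Acc 8: bank1 row2 -> MISS (open row2); precharges=5
Acc 9: bank0 row1 -> MISS (open row1); precharges=6
Acc 10: bank0 row2 -> MISS (open row2); precharges=7
Acc 11: bank1 row1 -> MISS (open row1); precharges=8
Acc 12: bank0 row4 -> MISS (open row4); precharges=9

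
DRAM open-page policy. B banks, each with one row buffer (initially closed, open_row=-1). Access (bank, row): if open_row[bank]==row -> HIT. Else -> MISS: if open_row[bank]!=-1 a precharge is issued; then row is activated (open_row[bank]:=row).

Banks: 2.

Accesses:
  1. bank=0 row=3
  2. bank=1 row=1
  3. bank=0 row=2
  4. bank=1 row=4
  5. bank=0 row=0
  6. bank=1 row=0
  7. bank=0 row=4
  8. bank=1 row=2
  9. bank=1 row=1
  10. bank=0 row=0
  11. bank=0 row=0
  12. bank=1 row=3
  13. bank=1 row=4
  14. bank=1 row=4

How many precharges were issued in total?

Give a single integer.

Answer: 10

Derivation:
Acc 1: bank0 row3 -> MISS (open row3); precharges=0
Acc 2: bank1 row1 -> MISS (open row1); precharges=0
Acc 3: bank0 row2 -> MISS (open row2); precharges=1
Acc 4: bank1 row4 -> MISS (open row4); precharges=2
Acc 5: bank0 row0 -> MISS (open row0); precharges=3
Acc 6: bank1 row0 -> MISS (open row0); precharges=4
Acc 7: bank0 row4 -> MISS (open row4); precharges=5
Acc 8: bank1 row2 -> MISS (open row2); precharges=6
Acc 9: bank1 row1 -> MISS (open row1); precharges=7
Acc 10: bank0 row0 -> MISS (open row0); precharges=8
Acc 11: bank0 row0 -> HIT
Acc 12: bank1 row3 -> MISS (open row3); precharges=9
Acc 13: bank1 row4 -> MISS (open row4); precharges=10
Acc 14: bank1 row4 -> HIT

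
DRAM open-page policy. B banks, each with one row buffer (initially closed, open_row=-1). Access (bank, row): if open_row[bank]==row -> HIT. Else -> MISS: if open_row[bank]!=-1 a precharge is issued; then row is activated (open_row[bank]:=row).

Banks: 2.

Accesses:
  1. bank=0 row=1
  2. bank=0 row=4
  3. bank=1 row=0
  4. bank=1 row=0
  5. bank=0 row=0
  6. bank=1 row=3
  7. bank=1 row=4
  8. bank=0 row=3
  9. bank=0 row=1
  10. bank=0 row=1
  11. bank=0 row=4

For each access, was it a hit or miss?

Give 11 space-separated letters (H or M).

Answer: M M M H M M M M M H M

Derivation:
Acc 1: bank0 row1 -> MISS (open row1); precharges=0
Acc 2: bank0 row4 -> MISS (open row4); precharges=1
Acc 3: bank1 row0 -> MISS (open row0); precharges=1
Acc 4: bank1 row0 -> HIT
Acc 5: bank0 row0 -> MISS (open row0); precharges=2
Acc 6: bank1 row3 -> MISS (open row3); precharges=3
Acc 7: bank1 row4 -> MISS (open row4); precharges=4
Acc 8: bank0 row3 -> MISS (open row3); precharges=5
Acc 9: bank0 row1 -> MISS (open row1); precharges=6
Acc 10: bank0 row1 -> HIT
Acc 11: bank0 row4 -> MISS (open row4); precharges=7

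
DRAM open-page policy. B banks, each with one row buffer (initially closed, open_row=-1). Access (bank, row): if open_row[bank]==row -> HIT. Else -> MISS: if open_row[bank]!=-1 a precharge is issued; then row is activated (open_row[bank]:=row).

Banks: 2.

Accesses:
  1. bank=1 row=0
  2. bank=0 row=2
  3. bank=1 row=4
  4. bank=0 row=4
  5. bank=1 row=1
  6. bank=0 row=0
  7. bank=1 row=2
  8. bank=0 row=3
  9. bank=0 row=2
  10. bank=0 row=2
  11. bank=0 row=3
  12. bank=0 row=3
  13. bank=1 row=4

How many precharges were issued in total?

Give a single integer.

Acc 1: bank1 row0 -> MISS (open row0); precharges=0
Acc 2: bank0 row2 -> MISS (open row2); precharges=0
Acc 3: bank1 row4 -> MISS (open row4); precharges=1
Acc 4: bank0 row4 -> MISS (open row4); precharges=2
Acc 5: bank1 row1 -> MISS (open row1); precharges=3
Acc 6: bank0 row0 -> MISS (open row0); precharges=4
Acc 7: bank1 row2 -> MISS (open row2); precharges=5
Acc 8: bank0 row3 -> MISS (open row3); precharges=6
Acc 9: bank0 row2 -> MISS (open row2); precharges=7
Acc 10: bank0 row2 -> HIT
Acc 11: bank0 row3 -> MISS (open row3); precharges=8
Acc 12: bank0 row3 -> HIT
Acc 13: bank1 row4 -> MISS (open row4); precharges=9

Answer: 9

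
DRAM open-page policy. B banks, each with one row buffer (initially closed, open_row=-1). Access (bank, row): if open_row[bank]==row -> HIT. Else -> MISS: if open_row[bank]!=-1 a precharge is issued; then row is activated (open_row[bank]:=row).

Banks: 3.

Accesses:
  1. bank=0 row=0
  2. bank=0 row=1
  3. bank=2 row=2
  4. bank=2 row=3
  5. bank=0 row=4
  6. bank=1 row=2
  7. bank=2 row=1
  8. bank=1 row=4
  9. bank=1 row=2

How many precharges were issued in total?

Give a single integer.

Acc 1: bank0 row0 -> MISS (open row0); precharges=0
Acc 2: bank0 row1 -> MISS (open row1); precharges=1
Acc 3: bank2 row2 -> MISS (open row2); precharges=1
Acc 4: bank2 row3 -> MISS (open row3); precharges=2
Acc 5: bank0 row4 -> MISS (open row4); precharges=3
Acc 6: bank1 row2 -> MISS (open row2); precharges=3
Acc 7: bank2 row1 -> MISS (open row1); precharges=4
Acc 8: bank1 row4 -> MISS (open row4); precharges=5
Acc 9: bank1 row2 -> MISS (open row2); precharges=6

Answer: 6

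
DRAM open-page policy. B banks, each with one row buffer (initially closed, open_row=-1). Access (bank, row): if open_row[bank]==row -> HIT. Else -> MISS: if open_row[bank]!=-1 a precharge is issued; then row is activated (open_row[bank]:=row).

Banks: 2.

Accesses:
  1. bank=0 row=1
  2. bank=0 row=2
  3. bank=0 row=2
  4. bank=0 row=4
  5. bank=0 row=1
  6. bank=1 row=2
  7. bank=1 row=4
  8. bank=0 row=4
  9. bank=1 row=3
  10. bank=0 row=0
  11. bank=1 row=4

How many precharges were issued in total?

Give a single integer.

Acc 1: bank0 row1 -> MISS (open row1); precharges=0
Acc 2: bank0 row2 -> MISS (open row2); precharges=1
Acc 3: bank0 row2 -> HIT
Acc 4: bank0 row4 -> MISS (open row4); precharges=2
Acc 5: bank0 row1 -> MISS (open row1); precharges=3
Acc 6: bank1 row2 -> MISS (open row2); precharges=3
Acc 7: bank1 row4 -> MISS (open row4); precharges=4
Acc 8: bank0 row4 -> MISS (open row4); precharges=5
Acc 9: bank1 row3 -> MISS (open row3); precharges=6
Acc 10: bank0 row0 -> MISS (open row0); precharges=7
Acc 11: bank1 row4 -> MISS (open row4); precharges=8

Answer: 8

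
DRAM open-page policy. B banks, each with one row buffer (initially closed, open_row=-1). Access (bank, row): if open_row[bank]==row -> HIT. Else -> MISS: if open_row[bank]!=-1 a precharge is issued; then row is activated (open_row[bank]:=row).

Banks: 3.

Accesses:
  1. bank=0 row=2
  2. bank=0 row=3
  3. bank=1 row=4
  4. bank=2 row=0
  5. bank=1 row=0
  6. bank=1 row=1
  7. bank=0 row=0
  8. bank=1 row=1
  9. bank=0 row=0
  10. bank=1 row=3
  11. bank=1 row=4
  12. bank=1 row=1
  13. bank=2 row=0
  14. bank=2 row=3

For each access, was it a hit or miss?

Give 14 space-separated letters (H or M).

Acc 1: bank0 row2 -> MISS (open row2); precharges=0
Acc 2: bank0 row3 -> MISS (open row3); precharges=1
Acc 3: bank1 row4 -> MISS (open row4); precharges=1
Acc 4: bank2 row0 -> MISS (open row0); precharges=1
Acc 5: bank1 row0 -> MISS (open row0); precharges=2
Acc 6: bank1 row1 -> MISS (open row1); precharges=3
Acc 7: bank0 row0 -> MISS (open row0); precharges=4
Acc 8: bank1 row1 -> HIT
Acc 9: bank0 row0 -> HIT
Acc 10: bank1 row3 -> MISS (open row3); precharges=5
Acc 11: bank1 row4 -> MISS (open row4); precharges=6
Acc 12: bank1 row1 -> MISS (open row1); precharges=7
Acc 13: bank2 row0 -> HIT
Acc 14: bank2 row3 -> MISS (open row3); precharges=8

Answer: M M M M M M M H H M M M H M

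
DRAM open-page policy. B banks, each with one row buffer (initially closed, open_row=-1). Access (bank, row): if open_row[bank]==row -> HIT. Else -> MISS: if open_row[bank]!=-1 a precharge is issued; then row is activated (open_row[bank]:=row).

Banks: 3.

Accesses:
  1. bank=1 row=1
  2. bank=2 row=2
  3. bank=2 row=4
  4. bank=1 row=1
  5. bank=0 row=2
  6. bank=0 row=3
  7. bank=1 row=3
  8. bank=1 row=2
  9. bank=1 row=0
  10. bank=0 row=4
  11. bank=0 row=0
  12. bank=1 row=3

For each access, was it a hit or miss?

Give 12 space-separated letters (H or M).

Answer: M M M H M M M M M M M M

Derivation:
Acc 1: bank1 row1 -> MISS (open row1); precharges=0
Acc 2: bank2 row2 -> MISS (open row2); precharges=0
Acc 3: bank2 row4 -> MISS (open row4); precharges=1
Acc 4: bank1 row1 -> HIT
Acc 5: bank0 row2 -> MISS (open row2); precharges=1
Acc 6: bank0 row3 -> MISS (open row3); precharges=2
Acc 7: bank1 row3 -> MISS (open row3); precharges=3
Acc 8: bank1 row2 -> MISS (open row2); precharges=4
Acc 9: bank1 row0 -> MISS (open row0); precharges=5
Acc 10: bank0 row4 -> MISS (open row4); precharges=6
Acc 11: bank0 row0 -> MISS (open row0); precharges=7
Acc 12: bank1 row3 -> MISS (open row3); precharges=8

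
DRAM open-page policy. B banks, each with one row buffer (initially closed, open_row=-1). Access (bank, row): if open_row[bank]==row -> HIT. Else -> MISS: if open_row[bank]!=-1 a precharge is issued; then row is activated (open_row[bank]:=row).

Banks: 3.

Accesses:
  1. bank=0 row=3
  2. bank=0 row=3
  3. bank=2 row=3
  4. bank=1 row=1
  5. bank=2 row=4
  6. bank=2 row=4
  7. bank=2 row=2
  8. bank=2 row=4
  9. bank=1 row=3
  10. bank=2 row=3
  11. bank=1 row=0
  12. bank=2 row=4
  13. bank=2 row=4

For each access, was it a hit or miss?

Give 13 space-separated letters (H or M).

Answer: M H M M M H M M M M M M H

Derivation:
Acc 1: bank0 row3 -> MISS (open row3); precharges=0
Acc 2: bank0 row3 -> HIT
Acc 3: bank2 row3 -> MISS (open row3); precharges=0
Acc 4: bank1 row1 -> MISS (open row1); precharges=0
Acc 5: bank2 row4 -> MISS (open row4); precharges=1
Acc 6: bank2 row4 -> HIT
Acc 7: bank2 row2 -> MISS (open row2); precharges=2
Acc 8: bank2 row4 -> MISS (open row4); precharges=3
Acc 9: bank1 row3 -> MISS (open row3); precharges=4
Acc 10: bank2 row3 -> MISS (open row3); precharges=5
Acc 11: bank1 row0 -> MISS (open row0); precharges=6
Acc 12: bank2 row4 -> MISS (open row4); precharges=7
Acc 13: bank2 row4 -> HIT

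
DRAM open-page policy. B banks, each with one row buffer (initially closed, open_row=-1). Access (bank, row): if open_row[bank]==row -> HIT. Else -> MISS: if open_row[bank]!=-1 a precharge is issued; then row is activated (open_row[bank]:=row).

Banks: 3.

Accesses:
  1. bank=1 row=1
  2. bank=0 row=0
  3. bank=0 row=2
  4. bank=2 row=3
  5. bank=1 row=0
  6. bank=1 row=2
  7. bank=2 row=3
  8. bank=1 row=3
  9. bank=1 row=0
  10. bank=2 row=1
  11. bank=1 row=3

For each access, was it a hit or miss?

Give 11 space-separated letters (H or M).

Acc 1: bank1 row1 -> MISS (open row1); precharges=0
Acc 2: bank0 row0 -> MISS (open row0); precharges=0
Acc 3: bank0 row2 -> MISS (open row2); precharges=1
Acc 4: bank2 row3 -> MISS (open row3); precharges=1
Acc 5: bank1 row0 -> MISS (open row0); precharges=2
Acc 6: bank1 row2 -> MISS (open row2); precharges=3
Acc 7: bank2 row3 -> HIT
Acc 8: bank1 row3 -> MISS (open row3); precharges=4
Acc 9: bank1 row0 -> MISS (open row0); precharges=5
Acc 10: bank2 row1 -> MISS (open row1); precharges=6
Acc 11: bank1 row3 -> MISS (open row3); precharges=7

Answer: M M M M M M H M M M M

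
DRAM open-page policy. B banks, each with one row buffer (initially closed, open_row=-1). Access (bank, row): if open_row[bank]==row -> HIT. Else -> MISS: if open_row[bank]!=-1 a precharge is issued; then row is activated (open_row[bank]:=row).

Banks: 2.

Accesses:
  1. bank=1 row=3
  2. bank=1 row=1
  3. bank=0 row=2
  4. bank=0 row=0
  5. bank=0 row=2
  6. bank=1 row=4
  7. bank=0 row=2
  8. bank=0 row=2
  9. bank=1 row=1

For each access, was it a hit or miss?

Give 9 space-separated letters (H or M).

Answer: M M M M M M H H M

Derivation:
Acc 1: bank1 row3 -> MISS (open row3); precharges=0
Acc 2: bank1 row1 -> MISS (open row1); precharges=1
Acc 3: bank0 row2 -> MISS (open row2); precharges=1
Acc 4: bank0 row0 -> MISS (open row0); precharges=2
Acc 5: bank0 row2 -> MISS (open row2); precharges=3
Acc 6: bank1 row4 -> MISS (open row4); precharges=4
Acc 7: bank0 row2 -> HIT
Acc 8: bank0 row2 -> HIT
Acc 9: bank1 row1 -> MISS (open row1); precharges=5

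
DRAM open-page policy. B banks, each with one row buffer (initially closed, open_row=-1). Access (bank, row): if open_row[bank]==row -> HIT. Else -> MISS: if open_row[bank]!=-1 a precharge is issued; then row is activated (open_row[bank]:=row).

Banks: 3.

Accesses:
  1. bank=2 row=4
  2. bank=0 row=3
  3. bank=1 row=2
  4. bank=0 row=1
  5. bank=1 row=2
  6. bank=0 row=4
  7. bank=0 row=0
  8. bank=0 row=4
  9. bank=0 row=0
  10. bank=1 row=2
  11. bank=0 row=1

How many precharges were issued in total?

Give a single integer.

Acc 1: bank2 row4 -> MISS (open row4); precharges=0
Acc 2: bank0 row3 -> MISS (open row3); precharges=0
Acc 3: bank1 row2 -> MISS (open row2); precharges=0
Acc 4: bank0 row1 -> MISS (open row1); precharges=1
Acc 5: bank1 row2 -> HIT
Acc 6: bank0 row4 -> MISS (open row4); precharges=2
Acc 7: bank0 row0 -> MISS (open row0); precharges=3
Acc 8: bank0 row4 -> MISS (open row4); precharges=4
Acc 9: bank0 row0 -> MISS (open row0); precharges=5
Acc 10: bank1 row2 -> HIT
Acc 11: bank0 row1 -> MISS (open row1); precharges=6

Answer: 6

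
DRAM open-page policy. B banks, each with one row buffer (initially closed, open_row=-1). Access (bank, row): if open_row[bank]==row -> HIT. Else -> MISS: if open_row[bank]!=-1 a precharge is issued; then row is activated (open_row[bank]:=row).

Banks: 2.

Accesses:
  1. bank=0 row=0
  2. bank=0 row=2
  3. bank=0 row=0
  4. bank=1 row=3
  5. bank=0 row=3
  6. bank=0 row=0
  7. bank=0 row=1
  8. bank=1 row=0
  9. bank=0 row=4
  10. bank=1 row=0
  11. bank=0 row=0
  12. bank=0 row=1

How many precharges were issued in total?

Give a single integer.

Answer: 9

Derivation:
Acc 1: bank0 row0 -> MISS (open row0); precharges=0
Acc 2: bank0 row2 -> MISS (open row2); precharges=1
Acc 3: bank0 row0 -> MISS (open row0); precharges=2
Acc 4: bank1 row3 -> MISS (open row3); precharges=2
Acc 5: bank0 row3 -> MISS (open row3); precharges=3
Acc 6: bank0 row0 -> MISS (open row0); precharges=4
Acc 7: bank0 row1 -> MISS (open row1); precharges=5
Acc 8: bank1 row0 -> MISS (open row0); precharges=6
Acc 9: bank0 row4 -> MISS (open row4); precharges=7
Acc 10: bank1 row0 -> HIT
Acc 11: bank0 row0 -> MISS (open row0); precharges=8
Acc 12: bank0 row1 -> MISS (open row1); precharges=9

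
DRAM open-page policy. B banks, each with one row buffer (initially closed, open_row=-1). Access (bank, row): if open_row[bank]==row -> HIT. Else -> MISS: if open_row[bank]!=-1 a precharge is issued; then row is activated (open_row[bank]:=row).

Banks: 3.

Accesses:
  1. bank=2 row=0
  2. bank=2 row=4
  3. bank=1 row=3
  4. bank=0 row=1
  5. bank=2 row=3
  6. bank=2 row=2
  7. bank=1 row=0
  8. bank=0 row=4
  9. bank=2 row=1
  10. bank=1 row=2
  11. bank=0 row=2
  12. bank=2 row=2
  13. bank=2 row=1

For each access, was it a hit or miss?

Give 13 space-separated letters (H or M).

Acc 1: bank2 row0 -> MISS (open row0); precharges=0
Acc 2: bank2 row4 -> MISS (open row4); precharges=1
Acc 3: bank1 row3 -> MISS (open row3); precharges=1
Acc 4: bank0 row1 -> MISS (open row1); precharges=1
Acc 5: bank2 row3 -> MISS (open row3); precharges=2
Acc 6: bank2 row2 -> MISS (open row2); precharges=3
Acc 7: bank1 row0 -> MISS (open row0); precharges=4
Acc 8: bank0 row4 -> MISS (open row4); precharges=5
Acc 9: bank2 row1 -> MISS (open row1); precharges=6
Acc 10: bank1 row2 -> MISS (open row2); precharges=7
Acc 11: bank0 row2 -> MISS (open row2); precharges=8
Acc 12: bank2 row2 -> MISS (open row2); precharges=9
Acc 13: bank2 row1 -> MISS (open row1); precharges=10

Answer: M M M M M M M M M M M M M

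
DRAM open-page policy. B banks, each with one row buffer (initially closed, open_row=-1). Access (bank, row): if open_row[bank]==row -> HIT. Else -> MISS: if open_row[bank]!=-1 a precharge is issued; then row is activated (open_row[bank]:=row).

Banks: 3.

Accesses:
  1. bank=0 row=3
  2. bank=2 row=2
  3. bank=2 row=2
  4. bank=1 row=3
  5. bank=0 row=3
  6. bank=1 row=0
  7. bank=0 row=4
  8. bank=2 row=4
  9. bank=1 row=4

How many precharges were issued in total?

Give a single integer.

Acc 1: bank0 row3 -> MISS (open row3); precharges=0
Acc 2: bank2 row2 -> MISS (open row2); precharges=0
Acc 3: bank2 row2 -> HIT
Acc 4: bank1 row3 -> MISS (open row3); precharges=0
Acc 5: bank0 row3 -> HIT
Acc 6: bank1 row0 -> MISS (open row0); precharges=1
Acc 7: bank0 row4 -> MISS (open row4); precharges=2
Acc 8: bank2 row4 -> MISS (open row4); precharges=3
Acc 9: bank1 row4 -> MISS (open row4); precharges=4

Answer: 4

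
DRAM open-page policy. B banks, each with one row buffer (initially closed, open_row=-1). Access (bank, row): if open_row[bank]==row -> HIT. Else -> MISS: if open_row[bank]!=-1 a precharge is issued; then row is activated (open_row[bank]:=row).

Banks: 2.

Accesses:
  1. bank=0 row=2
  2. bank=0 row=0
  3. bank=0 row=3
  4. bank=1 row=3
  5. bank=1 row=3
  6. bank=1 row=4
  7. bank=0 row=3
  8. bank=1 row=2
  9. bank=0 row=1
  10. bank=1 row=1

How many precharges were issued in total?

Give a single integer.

Acc 1: bank0 row2 -> MISS (open row2); precharges=0
Acc 2: bank0 row0 -> MISS (open row0); precharges=1
Acc 3: bank0 row3 -> MISS (open row3); precharges=2
Acc 4: bank1 row3 -> MISS (open row3); precharges=2
Acc 5: bank1 row3 -> HIT
Acc 6: bank1 row4 -> MISS (open row4); precharges=3
Acc 7: bank0 row3 -> HIT
Acc 8: bank1 row2 -> MISS (open row2); precharges=4
Acc 9: bank0 row1 -> MISS (open row1); precharges=5
Acc 10: bank1 row1 -> MISS (open row1); precharges=6

Answer: 6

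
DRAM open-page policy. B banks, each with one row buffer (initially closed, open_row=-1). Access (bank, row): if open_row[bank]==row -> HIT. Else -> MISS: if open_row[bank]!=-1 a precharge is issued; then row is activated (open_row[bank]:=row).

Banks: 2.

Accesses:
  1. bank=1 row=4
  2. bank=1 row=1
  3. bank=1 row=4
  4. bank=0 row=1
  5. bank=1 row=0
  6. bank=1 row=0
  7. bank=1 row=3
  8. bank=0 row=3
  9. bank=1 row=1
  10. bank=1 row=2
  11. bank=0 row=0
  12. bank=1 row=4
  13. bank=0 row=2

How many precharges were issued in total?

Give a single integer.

Answer: 10

Derivation:
Acc 1: bank1 row4 -> MISS (open row4); precharges=0
Acc 2: bank1 row1 -> MISS (open row1); precharges=1
Acc 3: bank1 row4 -> MISS (open row4); precharges=2
Acc 4: bank0 row1 -> MISS (open row1); precharges=2
Acc 5: bank1 row0 -> MISS (open row0); precharges=3
Acc 6: bank1 row0 -> HIT
Acc 7: bank1 row3 -> MISS (open row3); precharges=4
Acc 8: bank0 row3 -> MISS (open row3); precharges=5
Acc 9: bank1 row1 -> MISS (open row1); precharges=6
Acc 10: bank1 row2 -> MISS (open row2); precharges=7
Acc 11: bank0 row0 -> MISS (open row0); precharges=8
Acc 12: bank1 row4 -> MISS (open row4); precharges=9
Acc 13: bank0 row2 -> MISS (open row2); precharges=10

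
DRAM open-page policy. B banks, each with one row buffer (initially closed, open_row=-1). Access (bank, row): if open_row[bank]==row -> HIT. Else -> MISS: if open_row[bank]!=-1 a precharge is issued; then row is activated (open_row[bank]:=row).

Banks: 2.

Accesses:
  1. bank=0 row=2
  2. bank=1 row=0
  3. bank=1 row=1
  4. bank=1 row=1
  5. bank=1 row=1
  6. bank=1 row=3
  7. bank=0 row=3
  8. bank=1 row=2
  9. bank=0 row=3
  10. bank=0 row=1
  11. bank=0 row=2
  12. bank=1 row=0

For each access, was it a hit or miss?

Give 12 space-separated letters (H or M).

Answer: M M M H H M M M H M M M

Derivation:
Acc 1: bank0 row2 -> MISS (open row2); precharges=0
Acc 2: bank1 row0 -> MISS (open row0); precharges=0
Acc 3: bank1 row1 -> MISS (open row1); precharges=1
Acc 4: bank1 row1 -> HIT
Acc 5: bank1 row1 -> HIT
Acc 6: bank1 row3 -> MISS (open row3); precharges=2
Acc 7: bank0 row3 -> MISS (open row3); precharges=3
Acc 8: bank1 row2 -> MISS (open row2); precharges=4
Acc 9: bank0 row3 -> HIT
Acc 10: bank0 row1 -> MISS (open row1); precharges=5
Acc 11: bank0 row2 -> MISS (open row2); precharges=6
Acc 12: bank1 row0 -> MISS (open row0); precharges=7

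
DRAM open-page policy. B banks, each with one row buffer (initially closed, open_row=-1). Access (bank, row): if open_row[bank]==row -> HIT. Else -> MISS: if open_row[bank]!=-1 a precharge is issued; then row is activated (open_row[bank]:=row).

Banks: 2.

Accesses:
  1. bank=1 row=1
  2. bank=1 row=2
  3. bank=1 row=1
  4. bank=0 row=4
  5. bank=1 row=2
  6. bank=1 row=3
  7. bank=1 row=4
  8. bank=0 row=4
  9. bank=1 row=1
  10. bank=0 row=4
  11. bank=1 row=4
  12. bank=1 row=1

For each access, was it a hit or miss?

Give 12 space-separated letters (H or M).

Acc 1: bank1 row1 -> MISS (open row1); precharges=0
Acc 2: bank1 row2 -> MISS (open row2); precharges=1
Acc 3: bank1 row1 -> MISS (open row1); precharges=2
Acc 4: bank0 row4 -> MISS (open row4); precharges=2
Acc 5: bank1 row2 -> MISS (open row2); precharges=3
Acc 6: bank1 row3 -> MISS (open row3); precharges=4
Acc 7: bank1 row4 -> MISS (open row4); precharges=5
Acc 8: bank0 row4 -> HIT
Acc 9: bank1 row1 -> MISS (open row1); precharges=6
Acc 10: bank0 row4 -> HIT
Acc 11: bank1 row4 -> MISS (open row4); precharges=7
Acc 12: bank1 row1 -> MISS (open row1); precharges=8

Answer: M M M M M M M H M H M M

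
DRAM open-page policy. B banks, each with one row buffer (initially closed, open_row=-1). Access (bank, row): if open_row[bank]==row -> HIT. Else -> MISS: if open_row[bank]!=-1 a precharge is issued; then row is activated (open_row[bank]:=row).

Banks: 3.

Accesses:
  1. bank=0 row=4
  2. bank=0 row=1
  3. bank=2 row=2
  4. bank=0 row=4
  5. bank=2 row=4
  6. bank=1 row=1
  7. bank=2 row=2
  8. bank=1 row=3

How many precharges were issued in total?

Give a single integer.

Acc 1: bank0 row4 -> MISS (open row4); precharges=0
Acc 2: bank0 row1 -> MISS (open row1); precharges=1
Acc 3: bank2 row2 -> MISS (open row2); precharges=1
Acc 4: bank0 row4 -> MISS (open row4); precharges=2
Acc 5: bank2 row4 -> MISS (open row4); precharges=3
Acc 6: bank1 row1 -> MISS (open row1); precharges=3
Acc 7: bank2 row2 -> MISS (open row2); precharges=4
Acc 8: bank1 row3 -> MISS (open row3); precharges=5

Answer: 5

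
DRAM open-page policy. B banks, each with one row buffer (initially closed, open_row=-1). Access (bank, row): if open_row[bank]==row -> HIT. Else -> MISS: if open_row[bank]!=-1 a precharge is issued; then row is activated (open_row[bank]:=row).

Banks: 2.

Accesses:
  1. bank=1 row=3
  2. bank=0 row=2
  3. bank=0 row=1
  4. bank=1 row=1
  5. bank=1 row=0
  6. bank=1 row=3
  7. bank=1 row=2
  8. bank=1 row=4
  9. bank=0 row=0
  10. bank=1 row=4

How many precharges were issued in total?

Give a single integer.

Answer: 7

Derivation:
Acc 1: bank1 row3 -> MISS (open row3); precharges=0
Acc 2: bank0 row2 -> MISS (open row2); precharges=0
Acc 3: bank0 row1 -> MISS (open row1); precharges=1
Acc 4: bank1 row1 -> MISS (open row1); precharges=2
Acc 5: bank1 row0 -> MISS (open row0); precharges=3
Acc 6: bank1 row3 -> MISS (open row3); precharges=4
Acc 7: bank1 row2 -> MISS (open row2); precharges=5
Acc 8: bank1 row4 -> MISS (open row4); precharges=6
Acc 9: bank0 row0 -> MISS (open row0); precharges=7
Acc 10: bank1 row4 -> HIT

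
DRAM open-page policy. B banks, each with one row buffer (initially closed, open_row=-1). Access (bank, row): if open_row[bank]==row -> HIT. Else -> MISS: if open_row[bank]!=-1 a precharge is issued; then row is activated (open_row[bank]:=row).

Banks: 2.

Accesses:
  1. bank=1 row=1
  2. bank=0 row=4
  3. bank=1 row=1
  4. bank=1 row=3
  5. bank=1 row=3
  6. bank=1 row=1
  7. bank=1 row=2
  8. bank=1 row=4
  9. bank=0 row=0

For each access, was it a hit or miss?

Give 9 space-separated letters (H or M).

Answer: M M H M H M M M M

Derivation:
Acc 1: bank1 row1 -> MISS (open row1); precharges=0
Acc 2: bank0 row4 -> MISS (open row4); precharges=0
Acc 3: bank1 row1 -> HIT
Acc 4: bank1 row3 -> MISS (open row3); precharges=1
Acc 5: bank1 row3 -> HIT
Acc 6: bank1 row1 -> MISS (open row1); precharges=2
Acc 7: bank1 row2 -> MISS (open row2); precharges=3
Acc 8: bank1 row4 -> MISS (open row4); precharges=4
Acc 9: bank0 row0 -> MISS (open row0); precharges=5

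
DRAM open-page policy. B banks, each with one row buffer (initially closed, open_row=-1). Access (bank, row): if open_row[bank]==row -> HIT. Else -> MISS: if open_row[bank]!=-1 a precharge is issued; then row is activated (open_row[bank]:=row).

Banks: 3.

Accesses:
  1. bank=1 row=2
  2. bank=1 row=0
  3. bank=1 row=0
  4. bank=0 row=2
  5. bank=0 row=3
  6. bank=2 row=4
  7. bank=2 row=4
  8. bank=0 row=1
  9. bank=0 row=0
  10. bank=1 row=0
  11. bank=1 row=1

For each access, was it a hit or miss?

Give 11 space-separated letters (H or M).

Answer: M M H M M M H M M H M

Derivation:
Acc 1: bank1 row2 -> MISS (open row2); precharges=0
Acc 2: bank1 row0 -> MISS (open row0); precharges=1
Acc 3: bank1 row0 -> HIT
Acc 4: bank0 row2 -> MISS (open row2); precharges=1
Acc 5: bank0 row3 -> MISS (open row3); precharges=2
Acc 6: bank2 row4 -> MISS (open row4); precharges=2
Acc 7: bank2 row4 -> HIT
Acc 8: bank0 row1 -> MISS (open row1); precharges=3
Acc 9: bank0 row0 -> MISS (open row0); precharges=4
Acc 10: bank1 row0 -> HIT
Acc 11: bank1 row1 -> MISS (open row1); precharges=5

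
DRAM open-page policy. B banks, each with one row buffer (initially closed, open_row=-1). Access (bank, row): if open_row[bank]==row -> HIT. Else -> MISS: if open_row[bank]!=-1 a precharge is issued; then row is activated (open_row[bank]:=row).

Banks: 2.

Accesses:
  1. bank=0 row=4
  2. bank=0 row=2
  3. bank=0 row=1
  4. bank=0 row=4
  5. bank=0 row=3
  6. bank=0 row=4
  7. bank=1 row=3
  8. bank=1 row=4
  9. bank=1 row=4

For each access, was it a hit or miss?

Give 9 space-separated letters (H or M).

Acc 1: bank0 row4 -> MISS (open row4); precharges=0
Acc 2: bank0 row2 -> MISS (open row2); precharges=1
Acc 3: bank0 row1 -> MISS (open row1); precharges=2
Acc 4: bank0 row4 -> MISS (open row4); precharges=3
Acc 5: bank0 row3 -> MISS (open row3); precharges=4
Acc 6: bank0 row4 -> MISS (open row4); precharges=5
Acc 7: bank1 row3 -> MISS (open row3); precharges=5
Acc 8: bank1 row4 -> MISS (open row4); precharges=6
Acc 9: bank1 row4 -> HIT

Answer: M M M M M M M M H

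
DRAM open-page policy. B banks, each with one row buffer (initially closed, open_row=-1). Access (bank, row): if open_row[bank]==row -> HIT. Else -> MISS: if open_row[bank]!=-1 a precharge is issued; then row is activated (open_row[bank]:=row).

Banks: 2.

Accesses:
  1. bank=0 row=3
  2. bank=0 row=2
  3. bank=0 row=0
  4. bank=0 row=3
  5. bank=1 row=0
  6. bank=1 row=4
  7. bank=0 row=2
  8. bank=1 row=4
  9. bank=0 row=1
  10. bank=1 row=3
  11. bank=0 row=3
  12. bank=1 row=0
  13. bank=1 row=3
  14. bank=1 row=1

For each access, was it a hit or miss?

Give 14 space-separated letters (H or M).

Answer: M M M M M M M H M M M M M M

Derivation:
Acc 1: bank0 row3 -> MISS (open row3); precharges=0
Acc 2: bank0 row2 -> MISS (open row2); precharges=1
Acc 3: bank0 row0 -> MISS (open row0); precharges=2
Acc 4: bank0 row3 -> MISS (open row3); precharges=3
Acc 5: bank1 row0 -> MISS (open row0); precharges=3
Acc 6: bank1 row4 -> MISS (open row4); precharges=4
Acc 7: bank0 row2 -> MISS (open row2); precharges=5
Acc 8: bank1 row4 -> HIT
Acc 9: bank0 row1 -> MISS (open row1); precharges=6
Acc 10: bank1 row3 -> MISS (open row3); precharges=7
Acc 11: bank0 row3 -> MISS (open row3); precharges=8
Acc 12: bank1 row0 -> MISS (open row0); precharges=9
Acc 13: bank1 row3 -> MISS (open row3); precharges=10
Acc 14: bank1 row1 -> MISS (open row1); precharges=11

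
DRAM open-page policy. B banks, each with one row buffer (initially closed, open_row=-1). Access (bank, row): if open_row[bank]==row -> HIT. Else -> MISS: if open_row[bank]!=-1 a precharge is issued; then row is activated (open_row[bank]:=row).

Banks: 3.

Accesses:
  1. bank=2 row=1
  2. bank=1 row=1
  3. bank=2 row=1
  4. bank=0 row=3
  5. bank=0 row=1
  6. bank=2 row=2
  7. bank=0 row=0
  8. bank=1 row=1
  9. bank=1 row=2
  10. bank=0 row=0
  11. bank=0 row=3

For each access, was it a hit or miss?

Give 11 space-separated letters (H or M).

Answer: M M H M M M M H M H M

Derivation:
Acc 1: bank2 row1 -> MISS (open row1); precharges=0
Acc 2: bank1 row1 -> MISS (open row1); precharges=0
Acc 3: bank2 row1 -> HIT
Acc 4: bank0 row3 -> MISS (open row3); precharges=0
Acc 5: bank0 row1 -> MISS (open row1); precharges=1
Acc 6: bank2 row2 -> MISS (open row2); precharges=2
Acc 7: bank0 row0 -> MISS (open row0); precharges=3
Acc 8: bank1 row1 -> HIT
Acc 9: bank1 row2 -> MISS (open row2); precharges=4
Acc 10: bank0 row0 -> HIT
Acc 11: bank0 row3 -> MISS (open row3); precharges=5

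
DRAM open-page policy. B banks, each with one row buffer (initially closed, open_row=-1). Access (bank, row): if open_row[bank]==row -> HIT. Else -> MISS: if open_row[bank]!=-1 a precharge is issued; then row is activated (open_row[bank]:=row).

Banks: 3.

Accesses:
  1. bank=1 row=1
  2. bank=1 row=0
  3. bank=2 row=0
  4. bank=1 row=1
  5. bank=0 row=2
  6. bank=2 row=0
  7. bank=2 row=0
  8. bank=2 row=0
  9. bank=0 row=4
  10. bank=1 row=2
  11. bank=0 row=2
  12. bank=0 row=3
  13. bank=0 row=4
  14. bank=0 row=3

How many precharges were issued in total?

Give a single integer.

Acc 1: bank1 row1 -> MISS (open row1); precharges=0
Acc 2: bank1 row0 -> MISS (open row0); precharges=1
Acc 3: bank2 row0 -> MISS (open row0); precharges=1
Acc 4: bank1 row1 -> MISS (open row1); precharges=2
Acc 5: bank0 row2 -> MISS (open row2); precharges=2
Acc 6: bank2 row0 -> HIT
Acc 7: bank2 row0 -> HIT
Acc 8: bank2 row0 -> HIT
Acc 9: bank0 row4 -> MISS (open row4); precharges=3
Acc 10: bank1 row2 -> MISS (open row2); precharges=4
Acc 11: bank0 row2 -> MISS (open row2); precharges=5
Acc 12: bank0 row3 -> MISS (open row3); precharges=6
Acc 13: bank0 row4 -> MISS (open row4); precharges=7
Acc 14: bank0 row3 -> MISS (open row3); precharges=8

Answer: 8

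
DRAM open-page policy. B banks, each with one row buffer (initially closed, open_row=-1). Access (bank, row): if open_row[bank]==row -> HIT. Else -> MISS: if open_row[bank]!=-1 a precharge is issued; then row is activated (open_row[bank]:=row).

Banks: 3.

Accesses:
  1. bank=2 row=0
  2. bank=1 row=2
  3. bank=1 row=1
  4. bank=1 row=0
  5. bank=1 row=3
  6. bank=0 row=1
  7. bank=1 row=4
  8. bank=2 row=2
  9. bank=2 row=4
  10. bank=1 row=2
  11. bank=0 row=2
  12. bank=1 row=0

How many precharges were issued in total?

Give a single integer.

Acc 1: bank2 row0 -> MISS (open row0); precharges=0
Acc 2: bank1 row2 -> MISS (open row2); precharges=0
Acc 3: bank1 row1 -> MISS (open row1); precharges=1
Acc 4: bank1 row0 -> MISS (open row0); precharges=2
Acc 5: bank1 row3 -> MISS (open row3); precharges=3
Acc 6: bank0 row1 -> MISS (open row1); precharges=3
Acc 7: bank1 row4 -> MISS (open row4); precharges=4
Acc 8: bank2 row2 -> MISS (open row2); precharges=5
Acc 9: bank2 row4 -> MISS (open row4); precharges=6
Acc 10: bank1 row2 -> MISS (open row2); precharges=7
Acc 11: bank0 row2 -> MISS (open row2); precharges=8
Acc 12: bank1 row0 -> MISS (open row0); precharges=9

Answer: 9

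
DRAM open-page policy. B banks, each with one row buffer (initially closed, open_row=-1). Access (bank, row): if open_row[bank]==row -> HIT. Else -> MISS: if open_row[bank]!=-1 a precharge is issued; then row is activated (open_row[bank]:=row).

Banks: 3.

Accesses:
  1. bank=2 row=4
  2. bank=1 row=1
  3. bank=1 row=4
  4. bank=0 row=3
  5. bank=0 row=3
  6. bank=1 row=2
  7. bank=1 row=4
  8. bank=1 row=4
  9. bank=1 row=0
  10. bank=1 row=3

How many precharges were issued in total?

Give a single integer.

Answer: 5

Derivation:
Acc 1: bank2 row4 -> MISS (open row4); precharges=0
Acc 2: bank1 row1 -> MISS (open row1); precharges=0
Acc 3: bank1 row4 -> MISS (open row4); precharges=1
Acc 4: bank0 row3 -> MISS (open row3); precharges=1
Acc 5: bank0 row3 -> HIT
Acc 6: bank1 row2 -> MISS (open row2); precharges=2
Acc 7: bank1 row4 -> MISS (open row4); precharges=3
Acc 8: bank1 row4 -> HIT
Acc 9: bank1 row0 -> MISS (open row0); precharges=4
Acc 10: bank1 row3 -> MISS (open row3); precharges=5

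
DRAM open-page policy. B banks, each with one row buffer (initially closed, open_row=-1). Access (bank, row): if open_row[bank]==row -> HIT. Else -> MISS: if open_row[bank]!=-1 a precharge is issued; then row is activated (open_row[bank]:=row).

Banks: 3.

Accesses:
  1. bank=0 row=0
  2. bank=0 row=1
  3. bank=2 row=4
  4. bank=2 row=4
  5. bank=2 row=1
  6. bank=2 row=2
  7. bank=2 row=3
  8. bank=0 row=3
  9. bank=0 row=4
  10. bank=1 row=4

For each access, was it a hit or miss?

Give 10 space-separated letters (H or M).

Acc 1: bank0 row0 -> MISS (open row0); precharges=0
Acc 2: bank0 row1 -> MISS (open row1); precharges=1
Acc 3: bank2 row4 -> MISS (open row4); precharges=1
Acc 4: bank2 row4 -> HIT
Acc 5: bank2 row1 -> MISS (open row1); precharges=2
Acc 6: bank2 row2 -> MISS (open row2); precharges=3
Acc 7: bank2 row3 -> MISS (open row3); precharges=4
Acc 8: bank0 row3 -> MISS (open row3); precharges=5
Acc 9: bank0 row4 -> MISS (open row4); precharges=6
Acc 10: bank1 row4 -> MISS (open row4); precharges=6

Answer: M M M H M M M M M M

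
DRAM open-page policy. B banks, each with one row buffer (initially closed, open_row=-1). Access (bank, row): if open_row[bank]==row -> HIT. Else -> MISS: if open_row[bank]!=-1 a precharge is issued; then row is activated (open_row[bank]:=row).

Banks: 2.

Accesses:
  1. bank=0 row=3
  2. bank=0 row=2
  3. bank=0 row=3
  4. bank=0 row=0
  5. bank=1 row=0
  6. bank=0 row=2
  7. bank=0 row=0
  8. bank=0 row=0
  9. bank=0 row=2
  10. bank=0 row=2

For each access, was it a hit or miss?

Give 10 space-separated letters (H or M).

Acc 1: bank0 row3 -> MISS (open row3); precharges=0
Acc 2: bank0 row2 -> MISS (open row2); precharges=1
Acc 3: bank0 row3 -> MISS (open row3); precharges=2
Acc 4: bank0 row0 -> MISS (open row0); precharges=3
Acc 5: bank1 row0 -> MISS (open row0); precharges=3
Acc 6: bank0 row2 -> MISS (open row2); precharges=4
Acc 7: bank0 row0 -> MISS (open row0); precharges=5
Acc 8: bank0 row0 -> HIT
Acc 9: bank0 row2 -> MISS (open row2); precharges=6
Acc 10: bank0 row2 -> HIT

Answer: M M M M M M M H M H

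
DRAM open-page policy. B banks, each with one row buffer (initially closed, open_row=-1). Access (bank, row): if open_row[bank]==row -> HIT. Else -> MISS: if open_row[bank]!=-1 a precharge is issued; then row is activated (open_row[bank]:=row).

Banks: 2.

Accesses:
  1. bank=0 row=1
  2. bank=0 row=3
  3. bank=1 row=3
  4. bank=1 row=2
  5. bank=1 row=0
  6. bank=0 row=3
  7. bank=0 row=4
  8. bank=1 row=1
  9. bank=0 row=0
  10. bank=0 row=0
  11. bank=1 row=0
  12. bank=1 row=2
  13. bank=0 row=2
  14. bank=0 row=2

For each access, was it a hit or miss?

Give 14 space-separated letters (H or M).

Answer: M M M M M H M M M H M M M H

Derivation:
Acc 1: bank0 row1 -> MISS (open row1); precharges=0
Acc 2: bank0 row3 -> MISS (open row3); precharges=1
Acc 3: bank1 row3 -> MISS (open row3); precharges=1
Acc 4: bank1 row2 -> MISS (open row2); precharges=2
Acc 5: bank1 row0 -> MISS (open row0); precharges=3
Acc 6: bank0 row3 -> HIT
Acc 7: bank0 row4 -> MISS (open row4); precharges=4
Acc 8: bank1 row1 -> MISS (open row1); precharges=5
Acc 9: bank0 row0 -> MISS (open row0); precharges=6
Acc 10: bank0 row0 -> HIT
Acc 11: bank1 row0 -> MISS (open row0); precharges=7
Acc 12: bank1 row2 -> MISS (open row2); precharges=8
Acc 13: bank0 row2 -> MISS (open row2); precharges=9
Acc 14: bank0 row2 -> HIT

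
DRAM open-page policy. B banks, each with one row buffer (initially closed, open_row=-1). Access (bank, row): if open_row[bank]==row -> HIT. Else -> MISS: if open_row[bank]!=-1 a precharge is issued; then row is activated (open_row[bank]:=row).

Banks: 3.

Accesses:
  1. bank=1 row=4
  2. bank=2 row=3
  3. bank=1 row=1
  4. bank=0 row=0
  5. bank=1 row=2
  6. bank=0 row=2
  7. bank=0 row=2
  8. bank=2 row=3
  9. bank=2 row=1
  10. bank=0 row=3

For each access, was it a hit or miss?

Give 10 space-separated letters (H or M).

Answer: M M M M M M H H M M

Derivation:
Acc 1: bank1 row4 -> MISS (open row4); precharges=0
Acc 2: bank2 row3 -> MISS (open row3); precharges=0
Acc 3: bank1 row1 -> MISS (open row1); precharges=1
Acc 4: bank0 row0 -> MISS (open row0); precharges=1
Acc 5: bank1 row2 -> MISS (open row2); precharges=2
Acc 6: bank0 row2 -> MISS (open row2); precharges=3
Acc 7: bank0 row2 -> HIT
Acc 8: bank2 row3 -> HIT
Acc 9: bank2 row1 -> MISS (open row1); precharges=4
Acc 10: bank0 row3 -> MISS (open row3); precharges=5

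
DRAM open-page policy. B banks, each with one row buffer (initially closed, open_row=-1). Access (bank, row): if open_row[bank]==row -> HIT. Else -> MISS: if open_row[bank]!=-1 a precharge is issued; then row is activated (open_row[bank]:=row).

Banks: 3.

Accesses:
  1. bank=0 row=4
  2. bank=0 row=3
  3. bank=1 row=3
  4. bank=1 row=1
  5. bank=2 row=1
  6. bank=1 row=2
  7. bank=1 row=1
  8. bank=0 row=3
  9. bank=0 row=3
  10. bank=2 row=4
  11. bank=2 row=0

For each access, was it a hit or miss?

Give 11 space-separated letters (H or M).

Acc 1: bank0 row4 -> MISS (open row4); precharges=0
Acc 2: bank0 row3 -> MISS (open row3); precharges=1
Acc 3: bank1 row3 -> MISS (open row3); precharges=1
Acc 4: bank1 row1 -> MISS (open row1); precharges=2
Acc 5: bank2 row1 -> MISS (open row1); precharges=2
Acc 6: bank1 row2 -> MISS (open row2); precharges=3
Acc 7: bank1 row1 -> MISS (open row1); precharges=4
Acc 8: bank0 row3 -> HIT
Acc 9: bank0 row3 -> HIT
Acc 10: bank2 row4 -> MISS (open row4); precharges=5
Acc 11: bank2 row0 -> MISS (open row0); precharges=6

Answer: M M M M M M M H H M M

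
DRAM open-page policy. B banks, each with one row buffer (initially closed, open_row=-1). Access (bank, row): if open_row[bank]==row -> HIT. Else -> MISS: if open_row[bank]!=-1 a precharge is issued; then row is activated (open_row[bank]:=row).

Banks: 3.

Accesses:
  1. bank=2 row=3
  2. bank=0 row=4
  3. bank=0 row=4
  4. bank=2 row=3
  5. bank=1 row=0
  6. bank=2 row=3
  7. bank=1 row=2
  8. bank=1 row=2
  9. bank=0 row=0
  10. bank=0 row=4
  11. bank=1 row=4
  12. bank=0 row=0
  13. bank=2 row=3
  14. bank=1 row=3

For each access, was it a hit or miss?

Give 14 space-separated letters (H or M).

Acc 1: bank2 row3 -> MISS (open row3); precharges=0
Acc 2: bank0 row4 -> MISS (open row4); precharges=0
Acc 3: bank0 row4 -> HIT
Acc 4: bank2 row3 -> HIT
Acc 5: bank1 row0 -> MISS (open row0); precharges=0
Acc 6: bank2 row3 -> HIT
Acc 7: bank1 row2 -> MISS (open row2); precharges=1
Acc 8: bank1 row2 -> HIT
Acc 9: bank0 row0 -> MISS (open row0); precharges=2
Acc 10: bank0 row4 -> MISS (open row4); precharges=3
Acc 11: bank1 row4 -> MISS (open row4); precharges=4
Acc 12: bank0 row0 -> MISS (open row0); precharges=5
Acc 13: bank2 row3 -> HIT
Acc 14: bank1 row3 -> MISS (open row3); precharges=6

Answer: M M H H M H M H M M M M H M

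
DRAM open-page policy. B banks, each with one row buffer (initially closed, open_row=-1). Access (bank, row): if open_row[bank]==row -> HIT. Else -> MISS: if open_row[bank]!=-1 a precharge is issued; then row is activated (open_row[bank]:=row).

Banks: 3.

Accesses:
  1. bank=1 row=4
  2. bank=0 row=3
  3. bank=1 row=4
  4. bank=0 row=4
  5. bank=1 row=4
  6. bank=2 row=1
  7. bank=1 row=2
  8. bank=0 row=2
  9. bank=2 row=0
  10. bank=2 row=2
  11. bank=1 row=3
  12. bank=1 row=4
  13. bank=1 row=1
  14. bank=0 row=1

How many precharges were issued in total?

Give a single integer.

Answer: 9

Derivation:
Acc 1: bank1 row4 -> MISS (open row4); precharges=0
Acc 2: bank0 row3 -> MISS (open row3); precharges=0
Acc 3: bank1 row4 -> HIT
Acc 4: bank0 row4 -> MISS (open row4); precharges=1
Acc 5: bank1 row4 -> HIT
Acc 6: bank2 row1 -> MISS (open row1); precharges=1
Acc 7: bank1 row2 -> MISS (open row2); precharges=2
Acc 8: bank0 row2 -> MISS (open row2); precharges=3
Acc 9: bank2 row0 -> MISS (open row0); precharges=4
Acc 10: bank2 row2 -> MISS (open row2); precharges=5
Acc 11: bank1 row3 -> MISS (open row3); precharges=6
Acc 12: bank1 row4 -> MISS (open row4); precharges=7
Acc 13: bank1 row1 -> MISS (open row1); precharges=8
Acc 14: bank0 row1 -> MISS (open row1); precharges=9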